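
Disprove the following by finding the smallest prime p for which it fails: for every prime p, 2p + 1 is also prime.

p = 7

p = 2: 2p + 1 = 5, prime.
p = 3: 2p + 1 = 7, prime.
p = 5: 2p + 1 = 11, prime.
p = 7: 2p + 1 = 15 = 3 × 5, not prime.
So p = 7 is the smallest counterexample.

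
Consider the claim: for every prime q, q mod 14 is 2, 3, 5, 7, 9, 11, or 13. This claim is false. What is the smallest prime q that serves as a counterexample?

q = 29

We need the least prime q for which the claim fails.
The first 9 eligible values, up to q = 23, all satisfy the conclusion.
q = 29: 29 mod 14 = 1 — not in {2, 3, 5, 7, 9, 11, 13}.
So q = 29 is the smallest counterexample.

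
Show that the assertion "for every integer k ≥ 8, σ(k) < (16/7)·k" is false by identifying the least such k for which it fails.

k = 12

Check each integer k ≥ 8 in order until the claim fails.
For k = 8, 9, 10, 11 the conclusion holds.
k = 12: σ(12) = 28; 28 ≥ 192/7.
Hence k = 12 is a counterexample.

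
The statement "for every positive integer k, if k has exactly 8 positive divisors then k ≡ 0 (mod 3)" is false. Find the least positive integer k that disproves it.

A counterexample is any positive integer k such that k has exactly 8 positive divisors but the claim fails; we check each in order.
k = 24: τ(24) = 8; 24 ≡ 0 (mod 3).
k = 30: τ(30) = 8; 30 ≡ 0 (mod 3).
k = 40: τ(40) = 8; 40 ≡ 1 (mod 3).

k = 40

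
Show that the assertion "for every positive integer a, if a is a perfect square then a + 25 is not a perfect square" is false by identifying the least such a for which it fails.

a = 144

Check each positive integer a in order until a is a perfect square but a + 25 is a perfect square.
For a = 1, 4, 9, 16, …, 81, 100, 121 the conclusion holds.
a = 144: 144 = 12² and 144 + 25 = 169 = 13².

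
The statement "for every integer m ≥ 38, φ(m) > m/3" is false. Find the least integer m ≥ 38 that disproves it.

A counterexample is any integer m ≥ 38 such that the claim fails; we check each in order.
The first 4 eligible values, up to m = 41, all satisfy the conclusion.
m = 42: φ(42) = 12 and 42/3 = 14, so φ(42) ≤ 42/3.
Thus m = 42 disproves the claim, and no smaller m works.

m = 42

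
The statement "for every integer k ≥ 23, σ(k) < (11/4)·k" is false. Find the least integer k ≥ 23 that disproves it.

We need the least integer k ≥ 23 for which the claim fails.
For k = 23, 24, 25, 26, …, 57, 58, 59 the conclusion holds.
k = 60: σ(60) = 168; 168 ≥ 165.
Thus k = 60 disproves the claim, and no smaller k works.

k = 60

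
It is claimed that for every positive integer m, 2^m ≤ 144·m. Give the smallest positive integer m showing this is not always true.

m = 11

Check each positive integer m in order until 2^m > 144·m.
For m = 1, 2, 3, 4, 5, 6, 7, 8, 9, 10 the conclusion holds.
m = 11: 2^m = 2048 and 144·m = 1584, so 2048 > 1584.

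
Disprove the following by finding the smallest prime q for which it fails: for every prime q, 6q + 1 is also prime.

q = 19

A counterexample is any prime q such that 6q + 1 is not prime; we check each in order.
For q = 2, 3, 5, 7, 11, 13, 17 the conclusion holds.
q = 19: 6q + 1 = 115 = 5 × 23, not prime.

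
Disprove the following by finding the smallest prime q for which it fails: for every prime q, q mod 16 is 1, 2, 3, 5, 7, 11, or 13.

We need the least prime q for which the claim fails.
For q = 2, 3, 5, 7, 11, 13, 17, 19, 23, 29 the conclusion holds.
q = 31: 31 mod 16 = 15 — not in {1, 2, 3, 5, 7, 11, 13}.

q = 31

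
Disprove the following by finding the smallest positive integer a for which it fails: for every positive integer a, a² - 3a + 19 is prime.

a = 18

The first 17 eligible values, up to a = 17, all satisfy the conclusion.
a = 18: a² - 3a + 19 = 289 = 17 × 17, composite.
Hence a = 18 is a counterexample.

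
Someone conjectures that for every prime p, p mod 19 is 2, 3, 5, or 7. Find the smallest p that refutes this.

p = 11

Check each prime p in order until the claim fails.
The first 4 eligible values, up to p = 7, all satisfy the conclusion.
p = 11: 11 mod 19 = 11 — not in {2, 3, 5, 7}.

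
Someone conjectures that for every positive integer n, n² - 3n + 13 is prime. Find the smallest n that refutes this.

n = 12

A counterexample is any positive integer n such that n² - 3n + 13 is not prime; we check each in order.
For n = 1, 2, 3, 4, …, 9, 10, 11 the conclusion holds.
n = 12: n² - 3n + 13 = 121 = 11 × 11, composite.
Thus n = 12 disproves the claim, and no smaller n works.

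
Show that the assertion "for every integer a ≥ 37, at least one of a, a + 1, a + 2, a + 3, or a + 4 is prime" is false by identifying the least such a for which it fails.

a = 48

A counterexample is any integer a ≥ 37 such that a, a + 1, a + 2, a + 3, a + 4 are all composite; we check each in order.
The first 11 eligible values, up to a = 47, all satisfy the conclusion.
a = 48: 48 = 2 × 24; 49 = 7 × 7; 50 = 2 × 25; 51 = 3 × 17; 52 = 2 × 26 — all composite.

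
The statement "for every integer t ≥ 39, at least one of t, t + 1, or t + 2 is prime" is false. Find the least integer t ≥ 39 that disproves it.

We need the least integer t ≥ 39 for which t, t + 1, t + 2 are all composite.
t = 39: 41 is prime.
t = 40: 41 is prime.
t = 41: 41 is prime.
t = 42: 43 is prime.
t = 43: 43 is prime.
t = 44: 44 = 2 × 22; 45 = 3 × 15; 46 = 2 × 23 — all composite.
So t = 44 is the smallest counterexample.

t = 44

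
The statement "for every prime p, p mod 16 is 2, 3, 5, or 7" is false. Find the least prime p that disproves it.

p = 11

The first 4 eligible values, up to p = 7, all satisfy the conclusion.
p = 11: 11 mod 16 = 11 — not in {2, 3, 5, 7}.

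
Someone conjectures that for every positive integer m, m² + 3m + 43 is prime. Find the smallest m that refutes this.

Check each positive integer m in order until m² + 3m + 43 is not prime.
For m = 1, 2, 3, 4, …, 36, 37, 38 the conclusion holds.
m = 39: m² + 3m + 43 = 1681 = 41 × 41, composite.

m = 39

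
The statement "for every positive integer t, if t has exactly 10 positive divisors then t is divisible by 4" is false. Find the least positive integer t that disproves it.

We need the least positive integer t for which t has exactly 10 positive divisors but t is not divisible by 4.
t = 48: τ(48) = 10; 48 mod 4 = 0.
t = 80: τ(80) = 10; 80 mod 4 = 0.
t = 112: τ(112) = 10; 112 mod 4 = 0.
t = 162: τ(162) = 10; 162 mod 4 = 2.
Thus t = 162 disproves the claim, and no smaller t works.

t = 162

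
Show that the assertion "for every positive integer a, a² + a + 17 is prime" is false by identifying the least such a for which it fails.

a = 16

A counterexample is any positive integer a such that a² + a + 17 is not prime; we check each in order.
For a = 1, 2, 3, 4, …, 13, 14, 15 the conclusion holds.
a = 16: a² + a + 17 = 289 = 17 × 17, composite.
Thus a = 16 disproves the claim, and no smaller a works.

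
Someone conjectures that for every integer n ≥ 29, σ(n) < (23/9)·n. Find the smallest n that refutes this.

n = 48

Check each integer n ≥ 29 in order until the claim fails.
For n = 29, 30, 31, 32, …, 45, 46, 47 the conclusion holds.
n = 48: σ(48) = 124; 124 ≥ 368/3.
So n = 48 is the smallest counterexample.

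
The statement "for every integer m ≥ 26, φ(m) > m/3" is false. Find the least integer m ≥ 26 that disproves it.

m = 30

We need the least integer m ≥ 26 for which the claim fails.
The first 4 eligible values, up to m = 29, all satisfy the conclusion.
m = 30: φ(30) = 8 and 30/3 = 10, so φ(30) ≤ 30/3.
Hence m = 30 is a counterexample.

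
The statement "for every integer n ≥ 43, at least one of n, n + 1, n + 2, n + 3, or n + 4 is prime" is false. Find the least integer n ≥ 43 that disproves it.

n = 48

Check each integer n ≥ 43 in order until n, n + 1, n + 2, n + 3, n + 4 are all composite.
n = 43: 43 is prime.
n = 44: 47 is prime.
n = 45: 47 is prime.
n = 46: 47 is prime.
n = 47: 47 is prime.
n = 48: 48 = 2 × 24; 49 = 7 × 7; 50 = 2 × 25; 51 = 3 × 17; 52 = 2 × 26 — all composite.
So n = 48 is the smallest counterexample.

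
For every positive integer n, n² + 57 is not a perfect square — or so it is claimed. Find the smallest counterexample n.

Check each positive integer n in order until n² + 57 is a perfect square.
The first 7 eligible values, up to n = 7, all satisfy the conclusion.
n = 8: 8² + 57 = 121 = 11², a perfect square.
Hence n = 8 is a counterexample.

n = 8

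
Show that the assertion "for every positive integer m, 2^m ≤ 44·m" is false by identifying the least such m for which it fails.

We need the least positive integer m for which 2^m > 44·m.
The first 8 eligible values, up to m = 8, all satisfy the conclusion.
m = 9: 2^m = 512 and 44·m = 396, so 512 > 396.

m = 9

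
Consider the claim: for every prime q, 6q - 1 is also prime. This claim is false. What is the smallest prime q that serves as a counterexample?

q = 11

We need the least prime q for which 6q - 1 is not prime.
For q = 2, 3, 5, 7 the conclusion holds.
q = 11: 6q - 1 = 65 = 5 × 13, not prime.
So q = 11 is the smallest counterexample.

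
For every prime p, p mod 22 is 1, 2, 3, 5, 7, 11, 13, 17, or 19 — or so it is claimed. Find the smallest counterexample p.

The first 10 eligible values, up to p = 29, all satisfy the conclusion.
p = 31: 31 mod 22 = 9 — not in {1, 2, 3, 5, 7, 11, 13, 17, 19}.
So p = 31 is the smallest counterexample.

p = 31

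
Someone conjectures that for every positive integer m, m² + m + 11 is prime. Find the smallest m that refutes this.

We need the least positive integer m for which m² + m + 11 is not prime.
The first 9 eligible values, up to m = 9, all satisfy the conclusion.
m = 10: m² + m + 11 = 121 = 11 × 11, composite.

m = 10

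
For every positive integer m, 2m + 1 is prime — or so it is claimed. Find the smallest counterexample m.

For m = 1, 2, 3 the conclusion holds.
m = 4: 2m + 1 = 9 = 3 × 3, composite.

m = 4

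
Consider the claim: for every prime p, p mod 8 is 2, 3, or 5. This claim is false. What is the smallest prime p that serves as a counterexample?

p = 7

We need the least prime p for which the claim fails.
p = 2: 2 mod 8 = 2.
p = 3: 3 mod 8 = 3.
p = 5: 5 mod 8 = 5.
p = 7: 7 mod 8 = 7 — not in {2, 3, 5}.
So p = 7 is the smallest counterexample.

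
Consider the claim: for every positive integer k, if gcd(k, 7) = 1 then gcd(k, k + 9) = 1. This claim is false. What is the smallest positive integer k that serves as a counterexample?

k = 3

Check each positive integer k in order until gcd(k, 7) = 1 but gcd(k, k + 9) > 1.
For k = 1, 2 the conclusion holds.
k = 3: gcd(3, 12) = 3.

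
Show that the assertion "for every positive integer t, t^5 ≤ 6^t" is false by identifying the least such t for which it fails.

t = 1: t^5 = 1 and 6^t = 6, so 1 ≤ 6.
t = 2: t^5 = 32 and 6^t = 36, so 32 ≤ 36.
t = 3: t^5 = 243 and 6^t = 216, so 243 > 216.
Hence t = 3 is a counterexample.

t = 3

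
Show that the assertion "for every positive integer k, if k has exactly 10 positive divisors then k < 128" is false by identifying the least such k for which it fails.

Check each positive integer k in order until k has exactly 10 positive divisors but the claim fails.
For k = 48, 80, 112 the conclusion holds.
k = 162: τ(162) = 10; 162 ≥ 128.
So k = 162 is the smallest counterexample.

k = 162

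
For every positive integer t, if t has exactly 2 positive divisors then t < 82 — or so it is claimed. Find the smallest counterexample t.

t = 83

Check each positive integer t in order until t has exactly 2 positive divisors but the claim fails.
The first 22 eligible values, up to t = 79, all satisfy the conclusion.
t = 83: τ(83) = 2; 83 ≥ 82.
So t = 83 is the smallest counterexample.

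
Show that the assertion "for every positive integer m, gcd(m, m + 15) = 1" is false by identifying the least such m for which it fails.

m = 3

m = 1: gcd(1, 16) = 1.
m = 2: gcd(2, 17) = 1.
m = 3: gcd(3, 18) = 3.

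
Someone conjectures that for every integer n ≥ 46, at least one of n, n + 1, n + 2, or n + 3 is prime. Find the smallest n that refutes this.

n = 48

Check each integer n ≥ 46 in order until n, n + 1, n + 2, n + 3 are all composite.
n = 46: 47 is prime.
n = 47: 47 is prime.
n = 48: 48 = 2 × 24; 49 = 7 × 7; 50 = 2 × 25; 51 = 3 × 17 — all composite.
Thus n = 48 disproves the claim, and no smaller n works.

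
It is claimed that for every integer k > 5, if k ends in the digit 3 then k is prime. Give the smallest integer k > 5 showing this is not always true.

k = 33

Check each integer k > 5 in order until k ends in the digit 3 but k is not prime.
k = 13: 13 ends in 3 and is prime.
k = 23: 23 ends in 3 and is prime.
k = 33: 33 ends in 3; 33 = 3 × 11, composite.
Hence k = 33 is a counterexample.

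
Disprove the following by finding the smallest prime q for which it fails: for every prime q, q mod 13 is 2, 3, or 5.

We need the least prime q for which the claim fails.
q = 2: 2 mod 13 = 2.
q = 3: 3 mod 13 = 3.
q = 5: 5 mod 13 = 5.
q = 7: 7 mod 13 = 7 — not in {2, 3, 5}.

q = 7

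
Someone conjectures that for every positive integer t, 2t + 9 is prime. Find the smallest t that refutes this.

We need the least positive integer t for which 2t + 9 is not prime.
For t = 1, 2 the conclusion holds.
t = 3: 2t + 9 = 15 = 3 × 5, composite.
So t = 3 is the smallest counterexample.

t = 3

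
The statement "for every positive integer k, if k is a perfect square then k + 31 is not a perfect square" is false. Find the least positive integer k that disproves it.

Check each positive integer k in order until k is a perfect square but k + 31 is a perfect square.
The first 14 eligible values, up to k = 196, all satisfy the conclusion.
k = 225: 225 = 15² and 225 + 31 = 256 = 16².

k = 225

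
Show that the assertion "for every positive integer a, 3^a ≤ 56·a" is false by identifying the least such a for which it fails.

A counterexample is any positive integer a such that 3^a > 56·a; we check each in order.
The first 5 eligible values, up to a = 5, all satisfy the conclusion.
a = 6: 3^a = 729 and 56·a = 336, so 729 > 336.
Hence a = 6 is a counterexample.

a = 6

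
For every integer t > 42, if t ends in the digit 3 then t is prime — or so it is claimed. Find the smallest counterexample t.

A counterexample is any integer t > 42 such that t ends in the digit 3 but t is not prime; we check each in order.
For t = 43, 53 the conclusion holds.
t = 63: 63 ends in 3; 63 = 3 × 21, composite.
So t = 63 is the smallest counterexample.

t = 63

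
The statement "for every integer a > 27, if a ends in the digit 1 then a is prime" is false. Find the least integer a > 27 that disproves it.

a = 51

For a = 31, 41 the conclusion holds.
a = 51: 51 ends in 1; 51 = 3 × 17, composite.
So a = 51 is the smallest counterexample.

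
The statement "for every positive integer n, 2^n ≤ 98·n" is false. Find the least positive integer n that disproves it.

A counterexample is any positive integer n such that 2^n > 98·n; we check each in order.
For n = 1, 2, 3, 4, 5, 6, 7, 8, 9 the conclusion holds.
n = 10: 2^n = 1024 and 98·n = 980, so 1024 > 980.
Thus n = 10 disproves the claim, and no smaller n works.

n = 10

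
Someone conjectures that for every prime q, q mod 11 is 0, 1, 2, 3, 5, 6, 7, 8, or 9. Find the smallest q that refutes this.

q = 37

Check each prime q in order until the claim fails.
For q = 2, 3, 5, 7, …, 23, 29, 31 the conclusion holds.
q = 37: 37 mod 11 = 4 — not in {0, 1, 2, 3, 5, 6, 7, 8, 9}.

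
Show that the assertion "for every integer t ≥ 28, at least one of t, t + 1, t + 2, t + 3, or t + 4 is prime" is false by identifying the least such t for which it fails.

t = 32

A counterexample is any integer t ≥ 28 such that t, t + 1, t + 2, t + 3, t + 4 are all composite; we check each in order.
For t = 28, 29, 30, 31 the conclusion holds.
t = 32: 32 = 2 × 16; 33 = 3 × 11; 34 = 2 × 17; 35 = 5 × 7; 36 = 2 × 18 — all composite.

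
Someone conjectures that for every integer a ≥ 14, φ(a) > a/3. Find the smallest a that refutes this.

a = 18

a = 14: φ(14) = 6 and 14/3 = 14/3, so φ(14) > 14/3.
a = 15: φ(15) = 8 and 15/3 = 5, so φ(15) > 15/3.
a = 16: φ(16) = 8 and 16/3 = 16/3, so φ(16) > 16/3.
a = 17: φ(17) = 16 and 17/3 = 17/3, so φ(17) > 17/3.
a = 18: φ(18) = 6 and 18/3 = 6, so φ(18) ≤ 18/3.
So a = 18 is the smallest counterexample.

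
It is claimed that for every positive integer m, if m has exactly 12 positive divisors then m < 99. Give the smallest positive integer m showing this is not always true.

m = 108

Check each positive integer m in order until m has exactly 12 positive divisors but the claim fails.
For m = 60, 72, 84, 90, 96 the conclusion holds.
m = 108: τ(108) = 12; 108 ≥ 99.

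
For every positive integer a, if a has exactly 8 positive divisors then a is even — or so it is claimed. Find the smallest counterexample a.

A counterexample is any positive integer a such that a has exactly 8 positive divisors but a is odd; we check each in order.
For a = 24, 30, 40, 42, …, 88, 102, 104 the conclusion holds.
a = 105: divisors of 105: 1, 3, 5, 7, 15, 21, 35, 105; 105 is odd.
Thus a = 105 disproves the claim, and no smaller a works.

a = 105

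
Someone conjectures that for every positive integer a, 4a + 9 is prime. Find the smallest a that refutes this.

For a = 1, 2 the conclusion holds.
a = 3: 4a + 9 = 21 = 3 × 7, composite.

a = 3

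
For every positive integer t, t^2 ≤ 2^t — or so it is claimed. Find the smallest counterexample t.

t = 3

Check each positive integer t in order until t^2 > 2^t.
t = 1: t^2 = 1 and 2^t = 2, so 1 ≤ 2.
t = 2: t^2 = 4 and 2^t = 4, so 4 ≤ 4.
t = 3: t^2 = 9 and 2^t = 8, so 9 > 8.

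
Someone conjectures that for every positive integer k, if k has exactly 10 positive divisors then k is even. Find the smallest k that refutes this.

k = 405

Check each positive integer k in order until k has exactly 10 positive divisors but k is odd.
For k = 48, 80, 112, 162, 176, 208, 272, 304, 368 the conclusion holds.
k = 405: divisors of 405: 10 divisors; 405 is odd.
Hence k = 405 is a counterexample.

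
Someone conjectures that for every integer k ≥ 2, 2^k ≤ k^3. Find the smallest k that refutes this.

k = 10

k = 2: 2^k = 4 and k^3 = 8, so 4 ≤ 8.
k = 3: 2^k = 8 and k^3 = 27, so 8 ≤ 27.
k = 4: 2^k = 16 and k^3 = 64, so 16 ≤ 64.
k = 5: 2^k = 32 and k^3 = 125, so 32 ≤ 125.
k = 6: 2^k = 64 and k^3 = 216, so 64 ≤ 216.
k = 7: 2^k = 128 and k^3 = 343, so 128 ≤ 343.
k = 8: 2^k = 256 and k^3 = 512, so 256 ≤ 512.
k = 9: 2^k = 512 and k^3 = 729, so 512 ≤ 729.
k = 10: 2^k = 1024 and k^3 = 1000, so 1024 > 1000.
Thus k = 10 disproves the claim, and no smaller k works.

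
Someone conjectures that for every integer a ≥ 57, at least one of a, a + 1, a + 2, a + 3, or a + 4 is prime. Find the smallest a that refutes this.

A counterexample is any integer a ≥ 57 such that a, a + 1, a + 2, a + 3, a + 4 are all composite; we check each in order.
For a = 57, 58, 59, 60, 61 the conclusion holds.
a = 62: 62 = 2 × 31; 63 = 3 × 21; 64 = 2 × 32; 65 = 5 × 13; 66 = 2 × 33 — all composite.
So a = 62 is the smallest counterexample.

a = 62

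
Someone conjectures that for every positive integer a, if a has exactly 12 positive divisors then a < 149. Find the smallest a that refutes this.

For a = 60, 72, 84, 90, 96, 108, 126, 132, 140 the conclusion holds.
a = 150: τ(150) = 12; 150 ≥ 149.

a = 150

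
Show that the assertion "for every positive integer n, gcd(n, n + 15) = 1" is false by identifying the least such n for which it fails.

n = 1: gcd(1, 16) = 1.
n = 2: gcd(2, 17) = 1.
n = 3: gcd(3, 18) = 3.

n = 3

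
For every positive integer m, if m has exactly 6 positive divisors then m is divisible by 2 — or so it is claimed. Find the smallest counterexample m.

m = 45

We need the least positive integer m for which m has exactly 6 positive divisors but m is not divisible by 2.
The first 6 eligible values, up to m = 44, all satisfy the conclusion.
m = 45: τ(45) = 6; 45 mod 2 = 1.
So m = 45 is the smallest counterexample.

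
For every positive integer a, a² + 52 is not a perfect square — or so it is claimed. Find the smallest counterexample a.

a = 12

For a = 1, 2, 3, 4, …, 9, 10, 11 the conclusion holds.
a = 12: 12² + 52 = 196 = 14², a perfect square.
So a = 12 is the smallest counterexample.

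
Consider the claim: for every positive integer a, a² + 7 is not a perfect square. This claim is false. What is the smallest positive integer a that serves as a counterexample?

a = 3

Check each positive integer a in order until a² + 7 is a perfect square.
For a = 1, 2 the conclusion holds.
a = 3: 3² + 7 = 16 = 4², a perfect square.
So a = 3 is the smallest counterexample.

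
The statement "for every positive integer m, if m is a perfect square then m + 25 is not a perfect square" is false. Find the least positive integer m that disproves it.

We need the least positive integer m for which m is a perfect square but m + 25 is a perfect square.
For m = 1, 4, 9, 16, …, 81, 100, 121 the conclusion holds.
m = 144: 144 = 12² and 144 + 25 = 169 = 13².
Hence m = 144 is a counterexample.

m = 144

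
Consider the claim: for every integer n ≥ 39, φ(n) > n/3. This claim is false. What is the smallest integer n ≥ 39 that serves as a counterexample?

We need the least integer n ≥ 39 for which the claim fails.
For n = 39, 40, 41 the conclusion holds.
n = 42: φ(42) = 12 and 42/3 = 14, so φ(42) ≤ 42/3.
So n = 42 is the smallest counterexample.

n = 42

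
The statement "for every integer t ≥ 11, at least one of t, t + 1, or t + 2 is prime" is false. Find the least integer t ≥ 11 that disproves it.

We need the least integer t ≥ 11 for which t, t + 1, t + 2 are all composite.
t = 11: 11 is prime.
t = 12: 13 is prime.
t = 13: 13 is prime.
t = 14: 14 = 2 × 7; 15 = 3 × 5; 16 = 2 × 8 — all composite.
So t = 14 is the smallest counterexample.

t = 14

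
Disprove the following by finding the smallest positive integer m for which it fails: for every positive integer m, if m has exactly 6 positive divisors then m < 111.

m = 116

We need the least positive integer m for which m has exactly 6 positive divisors but the claim fails.
The first 16 eligible values, up to m = 99, all satisfy the conclusion.
m = 116: τ(116) = 6; 116 ≥ 111.
Hence m = 116 is a counterexample.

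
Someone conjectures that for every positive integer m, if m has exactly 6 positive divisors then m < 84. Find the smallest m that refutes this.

m = 92

We need the least positive integer m for which m has exactly 6 positive divisors but the claim fails.
The first 13 eligible values, up to m = 76, all satisfy the conclusion.
m = 92: τ(92) = 6; 92 ≥ 84.
So m = 92 is the smallest counterexample.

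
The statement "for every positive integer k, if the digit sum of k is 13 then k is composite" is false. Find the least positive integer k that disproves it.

k = 67

We need the least positive integer k for which the digit sum of k is 13 but k is prime.
k = 49: digit sum 13; 49 is composite.
k = 58: digit sum 13; 58 is composite.
k = 67: digit sum 13; 67 is prime, not composite.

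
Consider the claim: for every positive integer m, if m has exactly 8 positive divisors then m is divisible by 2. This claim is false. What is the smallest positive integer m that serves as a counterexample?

A counterexample is any positive integer m such that m has exactly 8 positive divisors but m is not divisible by 2; we check each in order.
For m = 24, 30, 40, 42, …, 88, 102, 104 the conclusion holds.
m = 105: τ(105) = 8; 105 mod 2 = 1.
So m = 105 is the smallest counterexample.

m = 105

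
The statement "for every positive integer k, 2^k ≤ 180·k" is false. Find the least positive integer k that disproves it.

A counterexample is any positive integer k such that 2^k > 180·k; we check each in order.
For k = 1, 2, 3, 4, 5, 6, 7, 8, 9, 10 the conclusion holds.
k = 11: 2^k = 2048 and 180·k = 1980, so 2048 > 1980.

k = 11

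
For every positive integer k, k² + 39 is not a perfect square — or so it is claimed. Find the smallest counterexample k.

For k = 1, 2, 3, 4 the conclusion holds.
k = 5: 5² + 39 = 64 = 8², a perfect square.
Thus k = 5 disproves the claim, and no smaller k works.

k = 5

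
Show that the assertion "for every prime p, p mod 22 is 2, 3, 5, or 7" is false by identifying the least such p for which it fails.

Check each prime p in order until the claim fails.
For p = 2, 3, 5, 7 the conclusion holds.
p = 11: 11 mod 22 = 11 — not in {2, 3, 5, 7}.
Hence p = 11 is a counterexample.

p = 11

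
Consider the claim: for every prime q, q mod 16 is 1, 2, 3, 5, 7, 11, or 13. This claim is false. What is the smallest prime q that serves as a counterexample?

We need the least prime q for which the claim fails.
For q = 2, 3, 5, 7, 11, 13, 17, 19, 23, 29 the conclusion holds.
q = 31: 31 mod 16 = 15 — not in {1, 2, 3, 5, 7, 11, 13}.

q = 31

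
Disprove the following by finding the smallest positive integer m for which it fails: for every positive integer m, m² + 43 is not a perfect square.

m = 21

We need the least positive integer m for which m² + 43 is a perfect square.
For m = 1, 2, 3, 4, …, 18, 19, 20 the conclusion holds.
m = 21: 21² + 43 = 484 = 22², a perfect square.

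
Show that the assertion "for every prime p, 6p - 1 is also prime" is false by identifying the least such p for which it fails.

p = 11

Check each prime p in order until 6p - 1 is not prime.
For p = 2, 3, 5, 7 the conclusion holds.
p = 11: 6p - 1 = 65 = 5 × 13, not prime.
So p = 11 is the smallest counterexample.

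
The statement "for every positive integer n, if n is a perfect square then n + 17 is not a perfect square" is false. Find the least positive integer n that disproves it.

For n = 1, 4, 9, 16, 25, 36, 49 the conclusion holds.
n = 64: 64 = 8² and 64 + 17 = 81 = 9².
Thus n = 64 disproves the claim, and no smaller n works.

n = 64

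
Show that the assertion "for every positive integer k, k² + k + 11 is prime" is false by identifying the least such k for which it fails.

k = 10

The first 9 eligible values, up to k = 9, all satisfy the conclusion.
k = 10: k² + k + 11 = 121 = 11 × 11, composite.
Hence k = 10 is a counterexample.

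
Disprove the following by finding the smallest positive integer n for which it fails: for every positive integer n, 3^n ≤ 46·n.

Check each positive integer n in order until 3^n > 46·n.
The first 4 eligible values, up to n = 4, all satisfy the conclusion.
n = 5: 3^n = 243 and 46·n = 230, so 243 > 230.
Hence n = 5 is a counterexample.

n = 5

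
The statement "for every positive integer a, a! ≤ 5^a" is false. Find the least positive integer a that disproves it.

a = 12

Check each positive integer a in order until a! > 5^a.
For a = 1, 2, 3, 4, …, 9, 10, 11 the conclusion holds.
a = 12: a! = 479001600 and 5^a = 244140625, so 479001600 > 244140625.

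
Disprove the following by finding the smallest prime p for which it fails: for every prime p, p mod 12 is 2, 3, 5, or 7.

We need the least prime p for which the claim fails.
p = 2: 2 mod 12 = 2.
p = 3: 3 mod 12 = 3.
p = 5: 5 mod 12 = 5.
p = 7: 7 mod 12 = 7.
p = 11: 11 mod 12 = 11 — not in {2, 3, 5, 7}.
Thus p = 11 disproves the claim, and no smaller p works.

p = 11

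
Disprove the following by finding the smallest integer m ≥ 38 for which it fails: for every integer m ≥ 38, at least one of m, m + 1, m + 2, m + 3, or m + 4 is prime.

m = 48

The first 10 eligible values, up to m = 47, all satisfy the conclusion.
m = 48: 48 = 2 × 24; 49 = 7 × 7; 50 = 2 × 25; 51 = 3 × 17; 52 = 2 × 26 — all composite.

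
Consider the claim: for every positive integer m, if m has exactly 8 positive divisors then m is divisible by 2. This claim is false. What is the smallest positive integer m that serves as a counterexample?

A counterexample is any positive integer m such that m has exactly 8 positive divisors but m is not divisible by 2; we check each in order.
For m = 24, 30, 40, 42, …, 88, 102, 104 the conclusion holds.
m = 105: τ(105) = 8; 105 mod 2 = 1.
Thus m = 105 disproves the claim, and no smaller m works.

m = 105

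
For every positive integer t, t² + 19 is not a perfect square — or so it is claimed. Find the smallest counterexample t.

A counterexample is any positive integer t such that t² + 19 is a perfect square; we check each in order.
t = 1: 1² + 19 = 20, not a perfect square.
t = 2: 2² + 19 = 23, not a perfect square.
t = 3: 3² + 19 = 28, not a perfect square.
t = 4: 4² + 19 = 35, not a perfect square.
t = 5: 5² + 19 = 44, not a perfect square.
t = 6: 6² + 19 = 55, not a perfect square.
t = 7: 7² + 19 = 68, not a perfect square.
t = 8: 8² + 19 = 83, not a perfect square.
t = 9: 9² + 19 = 100 = 10², a perfect square.

t = 9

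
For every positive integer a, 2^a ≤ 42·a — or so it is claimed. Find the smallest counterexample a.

A counterexample is any positive integer a such that 2^a > 42·a; we check each in order.
The first 8 eligible values, up to a = 8, all satisfy the conclusion.
a = 9: 2^a = 512 and 42·a = 378, so 512 > 378.
Hence a = 9 is a counterexample.

a = 9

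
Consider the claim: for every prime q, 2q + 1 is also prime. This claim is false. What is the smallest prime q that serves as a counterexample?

A counterexample is any prime q such that 2q + 1 is not prime; we check each in order.
For q = 2, 3, 5 the conclusion holds.
q = 7: 2q + 1 = 15 = 3 × 5, not prime.

q = 7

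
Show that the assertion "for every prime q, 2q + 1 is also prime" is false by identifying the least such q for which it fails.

q = 7

q = 2: 2q + 1 = 5, prime.
q = 3: 2q + 1 = 7, prime.
q = 5: 2q + 1 = 11, prime.
q = 7: 2q + 1 = 15 = 3 × 5, not prime.
So q = 7 is the smallest counterexample.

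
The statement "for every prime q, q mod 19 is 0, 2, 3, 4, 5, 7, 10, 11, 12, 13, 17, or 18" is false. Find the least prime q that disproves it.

We need the least prime q for which the claim fails.
For q = 2, 3, 5, 7, …, 37, 41, 43 the conclusion holds.
q = 47: 47 mod 19 = 9 — not in {0, 2, 3, 4, 5, 7, 10, 11, 12, 13, 17, 18}.
Hence q = 47 is a counterexample.

q = 47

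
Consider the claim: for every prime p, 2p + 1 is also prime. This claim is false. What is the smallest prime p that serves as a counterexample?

Check each prime p in order until 2p + 1 is not prime.
p = 2: 2p + 1 = 5, prime.
p = 3: 2p + 1 = 7, prime.
p = 5: 2p + 1 = 11, prime.
p = 7: 2p + 1 = 15 = 3 × 5, not prime.
So p = 7 is the smallest counterexample.

p = 7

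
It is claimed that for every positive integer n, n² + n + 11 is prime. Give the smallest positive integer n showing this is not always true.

n = 10

For n = 1, 2, 3, 4, 5, 6, 7, 8, 9 the conclusion holds.
n = 10: n² + n + 11 = 121 = 11 × 11, composite.
Thus n = 10 disproves the claim, and no smaller n works.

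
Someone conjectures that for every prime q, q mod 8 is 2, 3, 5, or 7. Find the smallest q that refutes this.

q = 17

For q = 2, 3, 5, 7, 11, 13 the conclusion holds.
q = 17: 17 mod 8 = 1 — not in {2, 3, 5, 7}.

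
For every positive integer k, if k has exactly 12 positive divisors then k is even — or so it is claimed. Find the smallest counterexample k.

Check each positive integer k in order until k has exactly 12 positive divisors but k is odd.
The first 24 eligible values, up to k = 308, all satisfy the conclusion.
k = 315: divisors of 315: 12 divisors; 315 is odd.

k = 315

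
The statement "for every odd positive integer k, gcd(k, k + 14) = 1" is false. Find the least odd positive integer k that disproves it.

k = 1: gcd(1, 15) = 1.
k = 3: gcd(3, 17) = 1.
k = 5: gcd(5, 19) = 1.
k = 7: gcd(7, 21) = 7.

k = 7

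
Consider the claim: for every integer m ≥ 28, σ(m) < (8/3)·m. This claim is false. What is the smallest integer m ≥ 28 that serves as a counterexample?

m = 60

A counterexample is any integer m ≥ 28 such that the claim fails; we check each in order.
For m = 28, 29, 30, 31, …, 57, 58, 59 the conclusion holds.
m = 60: σ(60) = 168; 168 ≥ 160.
Hence m = 60 is a counterexample.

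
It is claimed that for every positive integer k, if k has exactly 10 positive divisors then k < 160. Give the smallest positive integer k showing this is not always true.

For k = 48, 80, 112 the conclusion holds.
k = 162: τ(162) = 10; 162 ≥ 160.
Thus k = 162 disproves the claim, and no smaller k works.

k = 162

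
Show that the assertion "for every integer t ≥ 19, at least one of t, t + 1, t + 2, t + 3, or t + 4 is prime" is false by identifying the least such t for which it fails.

t = 24

We need the least integer t ≥ 19 for which t, t + 1, t + 2, t + 3, t + 4 are all composite.
t = 19: 19 is prime.
t = 20: 23 is prime.
t = 21: 23 is prime.
t = 22: 23 is prime.
t = 23: 23 is prime.
t = 24: 24 = 2 × 12; 25 = 5 × 5; 26 = 2 × 13; 27 = 3 × 9; 28 = 2 × 14 — all composite.
So t = 24 is the smallest counterexample.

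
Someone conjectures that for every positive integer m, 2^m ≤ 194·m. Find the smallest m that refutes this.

Check each positive integer m in order until 2^m > 194·m.
For m = 1, 2, 3, 4, …, 9, 10, 11 the conclusion holds.
m = 12: 2^m = 4096 and 194·m = 2328, so 4096 > 2328.

m = 12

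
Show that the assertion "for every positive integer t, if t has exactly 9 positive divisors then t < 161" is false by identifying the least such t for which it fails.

t = 196

Check each positive integer t in order until t has exactly 9 positive divisors but the claim fails.
t = 36: τ(36) = 9; 36 < 161.
t = 100: τ(100) = 9; 100 < 161.
t = 196: τ(196) = 9; 196 ≥ 161.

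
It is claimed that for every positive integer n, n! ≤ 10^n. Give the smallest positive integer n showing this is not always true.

For n = 1, 2, 3, 4, …, 22, 23, 24 the conclusion holds.
n = 25: n! = 15511210043330985984000000 and 10^n = 10000000000000000000000000, so 15511210043330985984000000 > 10000000000000000000000000.
Thus n = 25 disproves the claim, and no smaller n works.

n = 25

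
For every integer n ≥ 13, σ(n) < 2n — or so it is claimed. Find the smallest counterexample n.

Check each integer n ≥ 13 in order until the claim fails.
For n = 13, 14, 15, 16, 17 the conclusion holds.
n = 18: σ(18) = 39; 39 ≥ 36.
So n = 18 is the smallest counterexample.

n = 18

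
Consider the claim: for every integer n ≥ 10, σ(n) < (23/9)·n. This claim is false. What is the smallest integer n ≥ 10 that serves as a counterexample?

Check each integer n ≥ 10 in order until the claim fails.
For n = 10, 11, 12, 13, …, 45, 46, 47 the conclusion holds.
n = 48: σ(48) = 124; 124 ≥ 368/3.
So n = 48 is the smallest counterexample.

n = 48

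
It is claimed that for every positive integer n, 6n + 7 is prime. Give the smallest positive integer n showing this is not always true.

For n = 1, 2 the conclusion holds.
n = 3: 6n + 7 = 25 = 5 × 5, composite.

n = 3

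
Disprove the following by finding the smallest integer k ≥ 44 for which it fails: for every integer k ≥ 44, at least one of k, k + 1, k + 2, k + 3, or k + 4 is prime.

Check each integer k ≥ 44 in order until k, k + 1, k + 2, k + 3, k + 4 are all composite.
For k = 44, 45, 46, 47 the conclusion holds.
k = 48: 48 = 2 × 24; 49 = 7 × 7; 50 = 2 × 25; 51 = 3 × 17; 52 = 2 × 26 — all composite.
So k = 48 is the smallest counterexample.

k = 48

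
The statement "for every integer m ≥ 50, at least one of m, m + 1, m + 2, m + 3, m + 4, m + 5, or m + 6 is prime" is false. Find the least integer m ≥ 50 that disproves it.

m = 90

For m = 50, 51, 52, 53, …, 87, 88, 89 the conclusion holds.
m = 90: 90 = 2 × 45; 91 = 7 × 13; 92 = 2 × 46; 93 = 3 × 31; 94 = 2 × 47; 95 = 5 × 19; 96 = 2 × 48 — all composite.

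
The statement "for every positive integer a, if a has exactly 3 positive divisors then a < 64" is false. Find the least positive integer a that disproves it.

a = 121

We need the least positive integer a for which a has exactly 3 positive divisors but the claim fails.
a = 4: τ(4) = 3; 4 < 64.
a = 9: τ(9) = 3; 9 < 64.
a = 25: τ(25) = 3; 25 < 64.
a = 49: τ(49) = 3; 49 < 64.
a = 121: τ(121) = 3; 121 ≥ 64.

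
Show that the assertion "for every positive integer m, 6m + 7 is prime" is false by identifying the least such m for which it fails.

m = 3

We need the least positive integer m for which 6m + 7 is not prime.
m = 1: 6m + 7 = 13, prime.
m = 2: 6m + 7 = 19, prime.
m = 3: 6m + 7 = 25 = 5 × 5, composite.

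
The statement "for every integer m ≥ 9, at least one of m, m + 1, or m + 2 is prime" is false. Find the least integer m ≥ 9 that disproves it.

We need the least integer m ≥ 9 for which m, m + 1, m + 2 are all composite.
m = 9: 11 is prime.
m = 10: 11 is prime.
m = 11: 11 is prime.
m = 12: 13 is prime.
m = 13: 13 is prime.
m = 14: 14 = 2 × 7; 15 = 3 × 5; 16 = 2 × 8 — all composite.
Hence m = 14 is a counterexample.

m = 14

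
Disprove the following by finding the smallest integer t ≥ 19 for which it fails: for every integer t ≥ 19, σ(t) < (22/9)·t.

We need the least integer t ≥ 19 for which the claim fails.
For t = 19, 20, 21, 22, 23 the conclusion holds.
t = 24: σ(24) = 60; 60 ≥ 176/3.

t = 24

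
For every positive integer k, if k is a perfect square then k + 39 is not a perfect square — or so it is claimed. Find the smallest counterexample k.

k = 1: 1 + 39 = 40, not a perfect square.
k = 4: 4 + 39 = 43, not a perfect square.
k = 9: 9 + 39 = 48, not a perfect square.
k = 16: 16 + 39 = 55, not a perfect square.
k = 25: 25 = 5² and 25 + 39 = 64 = 8².

k = 25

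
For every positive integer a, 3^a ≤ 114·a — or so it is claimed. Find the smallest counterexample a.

a = 6

We need the least positive integer a for which 3^a > 114·a.
The first 5 eligible values, up to a = 5, all satisfy the conclusion.
a = 6: 3^a = 729 and 114·a = 684, so 729 > 684.
So a = 6 is the smallest counterexample.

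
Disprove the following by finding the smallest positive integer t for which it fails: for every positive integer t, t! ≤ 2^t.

Check each positive integer t in order until t! > 2^t.
t = 1: t! = 1 and 2^t = 2, so 1 ≤ 2.
t = 2: t! = 2 and 2^t = 4, so 2 ≤ 4.
t = 3: t! = 6 and 2^t = 8, so 6 ≤ 8.
t = 4: t! = 24 and 2^t = 16, so 24 > 16.
So t = 4 is the smallest counterexample.

t = 4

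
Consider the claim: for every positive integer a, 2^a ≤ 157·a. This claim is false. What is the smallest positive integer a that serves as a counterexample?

a = 11

Check each positive integer a in order until 2^a > 157·a.
For a = 1, 2, 3, 4, 5, 6, 7, 8, 9, 10 the conclusion holds.
a = 11: 2^a = 2048 and 157·a = 1727, so 2048 > 1727.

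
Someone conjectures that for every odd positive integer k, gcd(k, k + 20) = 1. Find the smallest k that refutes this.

We need the least odd positive integer k for which gcd(k, k + 20) > 1.
For k = 1, 3 the conclusion holds.
k = 5: gcd(5, 25) = 5.

k = 5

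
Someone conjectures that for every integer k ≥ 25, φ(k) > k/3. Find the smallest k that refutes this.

For k = 25, 26, 27, 28, 29 the conclusion holds.
k = 30: φ(30) = 8 and 30/3 = 10, so φ(30) ≤ 30/3.

k = 30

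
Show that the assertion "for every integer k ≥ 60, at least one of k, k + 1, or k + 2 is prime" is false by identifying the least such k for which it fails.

k = 62

We need the least integer k ≥ 60 for which k, k + 1, k + 2 are all composite.
k = 60: 61 is prime.
k = 61: 61 is prime.
k = 62: 62 = 2 × 31; 63 = 3 × 21; 64 = 2 × 32 — all composite.
Thus k = 62 disproves the claim, and no smaller k works.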